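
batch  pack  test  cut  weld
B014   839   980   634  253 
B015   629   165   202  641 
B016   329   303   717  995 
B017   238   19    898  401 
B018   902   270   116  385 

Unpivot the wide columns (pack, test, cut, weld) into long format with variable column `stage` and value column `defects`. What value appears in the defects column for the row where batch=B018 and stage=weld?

Unpivoting turns each (batch, wide-column) pair into one long row.
The wide cell at row B018, column weld holds 385, so the long row (B018, weld) has defects=385.

385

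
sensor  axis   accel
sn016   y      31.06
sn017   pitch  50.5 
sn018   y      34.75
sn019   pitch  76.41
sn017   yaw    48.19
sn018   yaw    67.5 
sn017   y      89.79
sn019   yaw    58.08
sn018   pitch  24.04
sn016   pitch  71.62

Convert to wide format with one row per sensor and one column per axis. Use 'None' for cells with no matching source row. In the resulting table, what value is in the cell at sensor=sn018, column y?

The long row with sensor=sn018, axis=y has accel=34.75.

34.75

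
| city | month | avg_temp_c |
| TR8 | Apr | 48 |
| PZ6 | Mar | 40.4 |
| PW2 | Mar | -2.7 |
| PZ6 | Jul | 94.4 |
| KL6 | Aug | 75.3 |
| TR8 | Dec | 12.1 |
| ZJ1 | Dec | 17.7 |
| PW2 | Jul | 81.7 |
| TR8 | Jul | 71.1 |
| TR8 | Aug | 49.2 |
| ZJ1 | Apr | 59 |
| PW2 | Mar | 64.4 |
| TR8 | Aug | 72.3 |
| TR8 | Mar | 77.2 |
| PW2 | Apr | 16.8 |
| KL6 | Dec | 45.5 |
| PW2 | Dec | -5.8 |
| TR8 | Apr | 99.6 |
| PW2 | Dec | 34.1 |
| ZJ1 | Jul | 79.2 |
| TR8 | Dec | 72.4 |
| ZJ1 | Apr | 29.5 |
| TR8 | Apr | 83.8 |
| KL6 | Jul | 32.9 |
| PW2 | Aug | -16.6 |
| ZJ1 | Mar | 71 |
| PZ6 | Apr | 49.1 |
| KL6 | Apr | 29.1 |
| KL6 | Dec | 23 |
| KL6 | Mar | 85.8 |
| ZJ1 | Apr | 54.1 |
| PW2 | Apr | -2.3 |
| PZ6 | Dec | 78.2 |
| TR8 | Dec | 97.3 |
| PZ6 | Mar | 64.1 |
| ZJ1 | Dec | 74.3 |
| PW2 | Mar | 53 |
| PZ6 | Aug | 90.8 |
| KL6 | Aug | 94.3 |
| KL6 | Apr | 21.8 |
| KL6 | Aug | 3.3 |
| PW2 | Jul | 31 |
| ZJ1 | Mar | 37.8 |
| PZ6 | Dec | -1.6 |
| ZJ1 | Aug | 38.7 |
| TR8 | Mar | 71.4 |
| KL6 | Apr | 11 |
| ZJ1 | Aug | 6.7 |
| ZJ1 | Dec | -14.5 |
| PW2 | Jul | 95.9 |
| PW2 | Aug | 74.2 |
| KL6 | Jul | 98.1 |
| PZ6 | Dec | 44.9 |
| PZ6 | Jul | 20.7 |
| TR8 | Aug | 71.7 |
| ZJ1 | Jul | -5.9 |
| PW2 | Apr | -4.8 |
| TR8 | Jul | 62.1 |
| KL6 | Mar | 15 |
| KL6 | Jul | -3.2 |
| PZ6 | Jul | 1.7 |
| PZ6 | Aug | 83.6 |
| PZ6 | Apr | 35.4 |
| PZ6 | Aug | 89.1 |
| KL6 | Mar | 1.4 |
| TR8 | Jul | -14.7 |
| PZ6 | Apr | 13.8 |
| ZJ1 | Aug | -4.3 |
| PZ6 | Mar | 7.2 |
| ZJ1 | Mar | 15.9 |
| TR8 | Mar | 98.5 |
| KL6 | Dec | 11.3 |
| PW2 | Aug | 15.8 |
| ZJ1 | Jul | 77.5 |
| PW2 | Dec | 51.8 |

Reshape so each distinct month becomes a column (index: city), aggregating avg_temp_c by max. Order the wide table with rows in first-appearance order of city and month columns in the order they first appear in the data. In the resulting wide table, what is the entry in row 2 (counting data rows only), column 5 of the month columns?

With rows in first-appearance order of city, row 2 is city=PZ6. month columns in first-appearance order: Apr, Mar, Jul, Aug, Dec; column 5 is Dec.
Long rows with city=PZ6, month=Dec: max(78.2, -1.6, 44.9) = 78.2.

78.2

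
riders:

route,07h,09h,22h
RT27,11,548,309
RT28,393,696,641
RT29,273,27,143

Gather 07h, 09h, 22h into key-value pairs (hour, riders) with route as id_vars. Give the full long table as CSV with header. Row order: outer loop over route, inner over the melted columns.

Each (route, column) pair becomes one row: 3 × 3 = 9 rows.
For example, (RT27, 07h) → riders=11.

route,hour,riders
RT27,07h,11
RT27,09h,548
RT27,22h,309
RT28,07h,393
RT28,09h,696
RT28,22h,641
RT29,07h,273
RT29,09h,27
RT29,22h,143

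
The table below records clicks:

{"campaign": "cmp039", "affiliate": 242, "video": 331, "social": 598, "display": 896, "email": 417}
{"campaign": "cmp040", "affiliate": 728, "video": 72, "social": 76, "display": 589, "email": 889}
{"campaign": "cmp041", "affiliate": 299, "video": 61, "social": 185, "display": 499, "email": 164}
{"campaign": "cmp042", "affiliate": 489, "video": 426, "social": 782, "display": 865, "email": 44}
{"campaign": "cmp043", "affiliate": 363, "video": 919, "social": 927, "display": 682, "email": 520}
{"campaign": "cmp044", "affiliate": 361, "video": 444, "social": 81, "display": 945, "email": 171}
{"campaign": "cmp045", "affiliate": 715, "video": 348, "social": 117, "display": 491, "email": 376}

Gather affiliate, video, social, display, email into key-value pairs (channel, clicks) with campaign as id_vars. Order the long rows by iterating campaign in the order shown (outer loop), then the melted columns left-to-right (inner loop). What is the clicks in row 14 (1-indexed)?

35 rows total (7 × 5). Row 14: index ⌊(14-1)/5⌋ = 2 into campaign → cmp041; (14-1) mod 5 = 3 into the melted columns → display.
So row 14 is (cmp041, display, 499); clicks = 499.

499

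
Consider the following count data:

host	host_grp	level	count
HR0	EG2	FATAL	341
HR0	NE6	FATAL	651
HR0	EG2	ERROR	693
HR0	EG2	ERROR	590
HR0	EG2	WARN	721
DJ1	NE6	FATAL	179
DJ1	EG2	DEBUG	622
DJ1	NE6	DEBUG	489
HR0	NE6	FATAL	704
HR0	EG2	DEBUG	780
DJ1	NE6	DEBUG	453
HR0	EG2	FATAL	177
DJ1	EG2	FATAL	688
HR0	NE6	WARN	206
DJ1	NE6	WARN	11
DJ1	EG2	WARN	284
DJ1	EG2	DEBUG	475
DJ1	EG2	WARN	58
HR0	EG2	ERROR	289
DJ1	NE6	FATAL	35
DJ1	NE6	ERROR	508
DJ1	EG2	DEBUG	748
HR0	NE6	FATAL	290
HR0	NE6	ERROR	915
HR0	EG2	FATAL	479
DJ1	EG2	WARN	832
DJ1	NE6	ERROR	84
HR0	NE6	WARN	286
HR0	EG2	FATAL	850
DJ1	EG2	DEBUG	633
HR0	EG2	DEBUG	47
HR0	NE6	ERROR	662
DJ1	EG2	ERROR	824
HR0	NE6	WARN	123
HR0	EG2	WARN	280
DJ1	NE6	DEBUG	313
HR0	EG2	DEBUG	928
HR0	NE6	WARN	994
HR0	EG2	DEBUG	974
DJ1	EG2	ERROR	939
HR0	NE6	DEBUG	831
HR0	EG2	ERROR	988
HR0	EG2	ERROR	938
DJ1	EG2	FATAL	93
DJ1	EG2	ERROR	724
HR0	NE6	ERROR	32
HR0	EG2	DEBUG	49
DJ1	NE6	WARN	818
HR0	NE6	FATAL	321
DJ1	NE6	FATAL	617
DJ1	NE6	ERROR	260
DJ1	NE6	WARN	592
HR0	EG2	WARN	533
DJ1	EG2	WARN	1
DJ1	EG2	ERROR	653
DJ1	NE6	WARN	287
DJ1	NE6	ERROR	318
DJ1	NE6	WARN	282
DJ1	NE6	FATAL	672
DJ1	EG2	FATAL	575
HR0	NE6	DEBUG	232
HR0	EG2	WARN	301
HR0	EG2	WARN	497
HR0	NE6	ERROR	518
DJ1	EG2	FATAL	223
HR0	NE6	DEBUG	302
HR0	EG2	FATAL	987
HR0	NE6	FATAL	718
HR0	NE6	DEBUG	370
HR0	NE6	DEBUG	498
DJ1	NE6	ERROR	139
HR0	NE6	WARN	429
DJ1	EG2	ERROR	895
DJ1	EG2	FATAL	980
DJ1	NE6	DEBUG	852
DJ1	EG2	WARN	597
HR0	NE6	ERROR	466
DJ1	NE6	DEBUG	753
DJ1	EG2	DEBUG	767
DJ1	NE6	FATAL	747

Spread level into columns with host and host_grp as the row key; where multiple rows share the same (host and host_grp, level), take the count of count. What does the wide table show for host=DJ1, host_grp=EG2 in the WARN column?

5

Rows with host=DJ1, host_grp=EG2 and level=WARN: count values are 284, 58, 832, 1, 597.
5 rows match — count = 5.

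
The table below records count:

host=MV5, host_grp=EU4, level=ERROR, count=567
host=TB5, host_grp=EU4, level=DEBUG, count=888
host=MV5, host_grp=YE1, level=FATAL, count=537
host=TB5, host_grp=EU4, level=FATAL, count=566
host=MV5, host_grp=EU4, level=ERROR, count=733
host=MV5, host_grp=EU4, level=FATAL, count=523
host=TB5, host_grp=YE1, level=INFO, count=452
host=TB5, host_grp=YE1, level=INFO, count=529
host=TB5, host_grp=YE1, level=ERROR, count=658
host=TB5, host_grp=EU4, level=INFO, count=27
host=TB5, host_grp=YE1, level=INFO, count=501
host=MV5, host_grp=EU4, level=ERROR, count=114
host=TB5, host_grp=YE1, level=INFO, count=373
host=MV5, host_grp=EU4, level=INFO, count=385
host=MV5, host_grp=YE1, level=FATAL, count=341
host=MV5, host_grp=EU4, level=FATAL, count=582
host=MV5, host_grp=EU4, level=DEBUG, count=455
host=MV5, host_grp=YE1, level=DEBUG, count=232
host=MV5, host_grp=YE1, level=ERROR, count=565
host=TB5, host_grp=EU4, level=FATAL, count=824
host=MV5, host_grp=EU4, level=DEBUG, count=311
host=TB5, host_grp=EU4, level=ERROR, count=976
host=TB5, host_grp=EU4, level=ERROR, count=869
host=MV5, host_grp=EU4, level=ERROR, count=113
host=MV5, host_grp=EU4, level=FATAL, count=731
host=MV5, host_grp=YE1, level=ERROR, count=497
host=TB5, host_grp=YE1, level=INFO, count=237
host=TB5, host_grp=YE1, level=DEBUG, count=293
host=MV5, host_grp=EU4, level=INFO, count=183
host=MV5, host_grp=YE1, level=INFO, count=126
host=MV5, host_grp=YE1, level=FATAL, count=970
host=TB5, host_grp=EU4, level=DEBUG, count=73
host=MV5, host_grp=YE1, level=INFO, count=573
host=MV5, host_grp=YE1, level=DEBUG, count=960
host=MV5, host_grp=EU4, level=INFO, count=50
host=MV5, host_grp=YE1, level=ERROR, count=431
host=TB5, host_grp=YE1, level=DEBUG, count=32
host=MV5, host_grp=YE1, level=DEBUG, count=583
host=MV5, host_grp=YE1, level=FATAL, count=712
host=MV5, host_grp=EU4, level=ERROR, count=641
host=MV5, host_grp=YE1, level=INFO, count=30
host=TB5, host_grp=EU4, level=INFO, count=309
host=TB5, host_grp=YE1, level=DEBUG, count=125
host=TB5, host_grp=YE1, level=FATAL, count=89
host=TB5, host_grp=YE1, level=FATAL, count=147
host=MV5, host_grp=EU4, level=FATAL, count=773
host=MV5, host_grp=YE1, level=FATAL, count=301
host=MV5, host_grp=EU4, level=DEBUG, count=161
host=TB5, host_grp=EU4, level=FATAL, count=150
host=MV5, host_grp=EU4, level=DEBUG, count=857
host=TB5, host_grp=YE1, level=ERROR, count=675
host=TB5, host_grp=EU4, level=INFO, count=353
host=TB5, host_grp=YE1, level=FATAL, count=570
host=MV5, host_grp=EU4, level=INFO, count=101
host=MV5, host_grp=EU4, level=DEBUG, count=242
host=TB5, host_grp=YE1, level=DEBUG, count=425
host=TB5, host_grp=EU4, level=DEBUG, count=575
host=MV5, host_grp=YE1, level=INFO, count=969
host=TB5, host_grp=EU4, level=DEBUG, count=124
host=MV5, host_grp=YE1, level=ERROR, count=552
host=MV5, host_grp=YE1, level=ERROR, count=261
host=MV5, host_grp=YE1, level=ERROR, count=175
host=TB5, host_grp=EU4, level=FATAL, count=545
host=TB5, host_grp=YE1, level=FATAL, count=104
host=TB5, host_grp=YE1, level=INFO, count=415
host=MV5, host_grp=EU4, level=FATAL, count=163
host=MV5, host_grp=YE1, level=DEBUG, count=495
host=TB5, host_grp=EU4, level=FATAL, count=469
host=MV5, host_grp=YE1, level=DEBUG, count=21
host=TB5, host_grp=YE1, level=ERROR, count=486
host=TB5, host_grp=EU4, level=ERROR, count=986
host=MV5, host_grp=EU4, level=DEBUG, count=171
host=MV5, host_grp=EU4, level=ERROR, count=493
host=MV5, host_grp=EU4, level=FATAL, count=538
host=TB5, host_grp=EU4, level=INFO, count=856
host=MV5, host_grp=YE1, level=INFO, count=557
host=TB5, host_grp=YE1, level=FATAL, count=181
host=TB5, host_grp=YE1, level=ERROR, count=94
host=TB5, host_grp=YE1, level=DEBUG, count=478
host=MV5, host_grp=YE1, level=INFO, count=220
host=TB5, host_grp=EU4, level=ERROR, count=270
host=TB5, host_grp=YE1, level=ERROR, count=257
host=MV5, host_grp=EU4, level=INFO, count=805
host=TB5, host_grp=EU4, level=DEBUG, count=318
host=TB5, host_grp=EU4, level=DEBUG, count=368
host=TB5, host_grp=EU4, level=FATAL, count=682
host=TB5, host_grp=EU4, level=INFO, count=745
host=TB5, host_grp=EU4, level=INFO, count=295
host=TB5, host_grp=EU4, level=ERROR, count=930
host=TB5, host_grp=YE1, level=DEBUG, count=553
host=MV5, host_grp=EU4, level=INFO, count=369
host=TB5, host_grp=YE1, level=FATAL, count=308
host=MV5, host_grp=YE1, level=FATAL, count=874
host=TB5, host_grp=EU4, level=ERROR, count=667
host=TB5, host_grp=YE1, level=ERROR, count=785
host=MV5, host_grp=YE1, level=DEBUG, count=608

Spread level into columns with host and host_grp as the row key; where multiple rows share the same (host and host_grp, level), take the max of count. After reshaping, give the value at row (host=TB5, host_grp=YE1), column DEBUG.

553

Rows with host=TB5, host_grp=YE1 and level=DEBUG: count values are 293, 32, 125, 425, 478, 553.
max(293, 32, 125, 425, 478, 553) = 553.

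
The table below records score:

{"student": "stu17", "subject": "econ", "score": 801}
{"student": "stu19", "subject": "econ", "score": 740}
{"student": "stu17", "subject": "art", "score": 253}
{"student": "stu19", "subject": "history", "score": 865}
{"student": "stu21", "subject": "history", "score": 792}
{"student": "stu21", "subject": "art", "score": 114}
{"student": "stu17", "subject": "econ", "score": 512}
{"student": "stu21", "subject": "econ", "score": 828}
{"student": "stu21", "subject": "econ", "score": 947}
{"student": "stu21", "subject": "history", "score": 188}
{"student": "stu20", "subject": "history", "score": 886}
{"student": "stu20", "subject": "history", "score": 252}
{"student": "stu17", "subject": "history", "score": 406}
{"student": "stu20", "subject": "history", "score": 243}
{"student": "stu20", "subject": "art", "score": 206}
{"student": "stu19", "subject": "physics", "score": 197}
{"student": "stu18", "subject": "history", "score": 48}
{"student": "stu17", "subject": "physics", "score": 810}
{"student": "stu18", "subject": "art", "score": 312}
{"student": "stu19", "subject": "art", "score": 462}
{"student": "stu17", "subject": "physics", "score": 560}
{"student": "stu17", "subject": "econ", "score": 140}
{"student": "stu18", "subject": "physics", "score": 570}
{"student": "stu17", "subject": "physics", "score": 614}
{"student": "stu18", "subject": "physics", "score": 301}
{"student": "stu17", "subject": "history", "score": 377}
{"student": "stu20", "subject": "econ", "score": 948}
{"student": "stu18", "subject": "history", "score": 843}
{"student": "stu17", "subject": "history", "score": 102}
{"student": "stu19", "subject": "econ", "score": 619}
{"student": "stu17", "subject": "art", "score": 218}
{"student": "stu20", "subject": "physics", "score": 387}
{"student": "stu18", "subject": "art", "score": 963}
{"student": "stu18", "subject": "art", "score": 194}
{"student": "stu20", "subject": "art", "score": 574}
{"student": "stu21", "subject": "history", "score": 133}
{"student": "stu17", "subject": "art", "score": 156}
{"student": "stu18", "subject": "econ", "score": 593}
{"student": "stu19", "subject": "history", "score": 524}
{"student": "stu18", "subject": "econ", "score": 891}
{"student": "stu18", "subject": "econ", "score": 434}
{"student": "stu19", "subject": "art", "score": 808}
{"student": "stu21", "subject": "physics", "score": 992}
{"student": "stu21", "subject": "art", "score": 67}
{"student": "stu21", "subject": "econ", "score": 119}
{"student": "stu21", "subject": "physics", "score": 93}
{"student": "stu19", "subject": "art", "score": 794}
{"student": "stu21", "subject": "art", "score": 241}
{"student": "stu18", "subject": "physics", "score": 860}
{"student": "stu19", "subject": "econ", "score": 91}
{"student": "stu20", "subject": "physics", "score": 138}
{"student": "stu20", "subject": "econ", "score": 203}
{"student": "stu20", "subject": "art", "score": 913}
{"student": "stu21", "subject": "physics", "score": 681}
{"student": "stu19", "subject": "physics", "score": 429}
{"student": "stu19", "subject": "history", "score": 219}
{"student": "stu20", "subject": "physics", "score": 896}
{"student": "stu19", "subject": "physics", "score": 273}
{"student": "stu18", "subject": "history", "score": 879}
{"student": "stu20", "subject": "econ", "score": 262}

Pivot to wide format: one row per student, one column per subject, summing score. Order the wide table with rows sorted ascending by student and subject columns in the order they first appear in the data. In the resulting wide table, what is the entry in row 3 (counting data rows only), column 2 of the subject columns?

With rows sorted ascending by student, row 3 is student=stu19. subject columns in first-appearance order: econ, art, history, physics; column 2 is art.
Long rows with student=stu19, subject=art: 462 + 808 + 794 = 2064.

2064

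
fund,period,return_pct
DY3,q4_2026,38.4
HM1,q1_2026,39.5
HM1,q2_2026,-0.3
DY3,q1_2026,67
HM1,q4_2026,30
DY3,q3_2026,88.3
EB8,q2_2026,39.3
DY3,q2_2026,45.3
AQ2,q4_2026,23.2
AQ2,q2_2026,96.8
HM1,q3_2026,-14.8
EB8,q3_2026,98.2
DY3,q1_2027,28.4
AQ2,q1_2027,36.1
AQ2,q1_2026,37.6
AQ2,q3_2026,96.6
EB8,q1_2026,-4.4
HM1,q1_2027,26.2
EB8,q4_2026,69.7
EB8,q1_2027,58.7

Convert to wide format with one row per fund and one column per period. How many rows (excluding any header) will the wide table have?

4 distinct fund values → 4 rows.

4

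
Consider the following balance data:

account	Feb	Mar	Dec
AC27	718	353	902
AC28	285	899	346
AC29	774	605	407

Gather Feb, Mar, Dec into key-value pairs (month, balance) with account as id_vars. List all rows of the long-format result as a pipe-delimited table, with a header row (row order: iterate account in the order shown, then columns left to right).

| account | month | balance |
| AC27 | Feb | 718 |
| AC27 | Mar | 353 |
| AC27 | Dec | 902 |
| AC28 | Feb | 285 |
| AC28 | Mar | 899 |
| AC28 | Dec | 346 |
| AC29 | Feb | 774 |
| AC29 | Mar | 605 |
| AC29 | Dec | 407 |

Each (account, column) pair becomes one row: 3 × 3 = 9 rows.
For example, (AC27, Feb) → balance=718.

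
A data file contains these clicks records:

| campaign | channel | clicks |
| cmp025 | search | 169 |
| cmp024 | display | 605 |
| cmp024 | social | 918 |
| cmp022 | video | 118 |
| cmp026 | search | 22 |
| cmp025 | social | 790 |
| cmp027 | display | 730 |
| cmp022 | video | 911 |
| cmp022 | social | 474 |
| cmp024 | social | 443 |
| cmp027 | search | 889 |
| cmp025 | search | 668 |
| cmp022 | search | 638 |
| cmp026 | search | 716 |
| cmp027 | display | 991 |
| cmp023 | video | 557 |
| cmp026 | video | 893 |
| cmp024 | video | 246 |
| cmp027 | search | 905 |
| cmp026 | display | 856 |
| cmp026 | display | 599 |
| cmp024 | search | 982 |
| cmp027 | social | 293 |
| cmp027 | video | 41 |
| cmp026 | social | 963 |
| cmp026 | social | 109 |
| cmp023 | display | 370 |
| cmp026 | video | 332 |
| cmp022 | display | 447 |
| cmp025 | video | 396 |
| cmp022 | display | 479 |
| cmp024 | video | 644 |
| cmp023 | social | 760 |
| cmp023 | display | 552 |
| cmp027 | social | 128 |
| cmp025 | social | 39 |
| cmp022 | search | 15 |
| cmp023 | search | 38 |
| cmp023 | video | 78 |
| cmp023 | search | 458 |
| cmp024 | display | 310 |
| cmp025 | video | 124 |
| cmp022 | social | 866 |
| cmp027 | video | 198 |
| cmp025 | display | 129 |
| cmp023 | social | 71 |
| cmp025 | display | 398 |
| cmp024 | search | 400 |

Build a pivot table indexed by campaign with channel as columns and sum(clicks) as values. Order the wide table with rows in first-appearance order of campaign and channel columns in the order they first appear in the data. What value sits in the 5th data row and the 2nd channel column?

With rows in first-appearance order of campaign, row 5 is campaign=cmp027. channel columns in first-appearance order: search, display, social, video; column 2 is display.
Long rows with campaign=cmp027, channel=display: 730 + 991 = 1721.

1721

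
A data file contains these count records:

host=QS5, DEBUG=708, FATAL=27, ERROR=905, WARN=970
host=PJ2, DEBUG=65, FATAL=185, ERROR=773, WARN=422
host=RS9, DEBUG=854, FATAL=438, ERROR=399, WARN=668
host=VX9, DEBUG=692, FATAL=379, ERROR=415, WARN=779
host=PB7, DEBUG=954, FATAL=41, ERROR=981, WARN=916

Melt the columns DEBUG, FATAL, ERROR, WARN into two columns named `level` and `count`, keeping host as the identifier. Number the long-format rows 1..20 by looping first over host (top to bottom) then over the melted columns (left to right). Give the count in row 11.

399

20 rows total (5 × 4). Row 11: index ⌊(11-1)/4⌋ = 2 into host → RS9; (11-1) mod 4 = 2 into the melted columns → ERROR.
So row 11 is (RS9, ERROR, 399); count = 399.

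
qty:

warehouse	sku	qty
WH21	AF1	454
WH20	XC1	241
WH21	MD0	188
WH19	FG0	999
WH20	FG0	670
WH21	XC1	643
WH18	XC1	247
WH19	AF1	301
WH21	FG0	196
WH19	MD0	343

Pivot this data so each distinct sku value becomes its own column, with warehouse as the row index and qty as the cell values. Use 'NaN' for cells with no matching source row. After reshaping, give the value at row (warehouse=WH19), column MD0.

343

The long row with warehouse=WH19, sku=MD0 has qty=343.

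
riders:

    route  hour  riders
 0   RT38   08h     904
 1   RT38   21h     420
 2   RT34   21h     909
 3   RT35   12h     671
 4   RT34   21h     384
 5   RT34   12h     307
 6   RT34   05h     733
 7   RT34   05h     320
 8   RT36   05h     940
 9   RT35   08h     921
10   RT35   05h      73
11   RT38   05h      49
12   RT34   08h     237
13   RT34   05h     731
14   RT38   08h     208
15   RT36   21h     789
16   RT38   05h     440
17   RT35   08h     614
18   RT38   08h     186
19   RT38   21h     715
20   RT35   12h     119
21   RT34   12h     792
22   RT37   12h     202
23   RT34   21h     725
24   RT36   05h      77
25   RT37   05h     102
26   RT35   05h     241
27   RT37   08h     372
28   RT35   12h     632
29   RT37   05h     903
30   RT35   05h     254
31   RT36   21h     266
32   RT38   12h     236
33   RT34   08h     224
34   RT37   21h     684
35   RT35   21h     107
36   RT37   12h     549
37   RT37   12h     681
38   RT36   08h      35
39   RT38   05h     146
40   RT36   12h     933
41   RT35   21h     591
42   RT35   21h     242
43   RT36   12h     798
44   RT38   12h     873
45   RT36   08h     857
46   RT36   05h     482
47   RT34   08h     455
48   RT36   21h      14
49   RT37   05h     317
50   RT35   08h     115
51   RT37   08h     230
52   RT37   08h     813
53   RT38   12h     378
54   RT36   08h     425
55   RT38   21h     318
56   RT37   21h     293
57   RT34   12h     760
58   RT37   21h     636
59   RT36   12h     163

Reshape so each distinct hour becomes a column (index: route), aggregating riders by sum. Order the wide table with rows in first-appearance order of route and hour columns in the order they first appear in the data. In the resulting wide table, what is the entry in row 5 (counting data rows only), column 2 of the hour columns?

With rows in first-appearance order of route, row 5 is route=RT37. hour columns in first-appearance order: 08h, 21h, 12h, 05h; column 2 is 21h.
Long rows with route=RT37, hour=21h: 684 + 293 + 636 = 1613.

1613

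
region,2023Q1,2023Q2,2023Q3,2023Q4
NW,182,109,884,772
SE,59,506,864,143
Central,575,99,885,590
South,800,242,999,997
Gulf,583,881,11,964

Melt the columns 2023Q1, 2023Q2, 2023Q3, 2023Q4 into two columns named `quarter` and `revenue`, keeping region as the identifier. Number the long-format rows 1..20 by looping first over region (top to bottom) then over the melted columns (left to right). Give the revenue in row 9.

575

20 rows total (5 × 4). Row 9: index ⌊(9-1)/4⌋ = 2 into region → Central; (9-1) mod 4 = 0 into the melted columns → 2023Q1.
So row 9 is (Central, 2023Q1, 575); revenue = 575.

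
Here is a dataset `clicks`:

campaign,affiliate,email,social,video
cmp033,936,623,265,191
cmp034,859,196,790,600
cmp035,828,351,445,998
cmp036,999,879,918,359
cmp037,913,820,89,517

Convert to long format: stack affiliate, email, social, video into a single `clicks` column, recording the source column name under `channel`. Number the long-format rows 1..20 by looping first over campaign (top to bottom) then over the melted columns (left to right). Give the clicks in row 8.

600

20 rows total (5 × 4). Row 8: index ⌊(8-1)/4⌋ = 1 into campaign → cmp034; (8-1) mod 4 = 3 into the melted columns → video.
So row 8 is (cmp034, video, 600); clicks = 600.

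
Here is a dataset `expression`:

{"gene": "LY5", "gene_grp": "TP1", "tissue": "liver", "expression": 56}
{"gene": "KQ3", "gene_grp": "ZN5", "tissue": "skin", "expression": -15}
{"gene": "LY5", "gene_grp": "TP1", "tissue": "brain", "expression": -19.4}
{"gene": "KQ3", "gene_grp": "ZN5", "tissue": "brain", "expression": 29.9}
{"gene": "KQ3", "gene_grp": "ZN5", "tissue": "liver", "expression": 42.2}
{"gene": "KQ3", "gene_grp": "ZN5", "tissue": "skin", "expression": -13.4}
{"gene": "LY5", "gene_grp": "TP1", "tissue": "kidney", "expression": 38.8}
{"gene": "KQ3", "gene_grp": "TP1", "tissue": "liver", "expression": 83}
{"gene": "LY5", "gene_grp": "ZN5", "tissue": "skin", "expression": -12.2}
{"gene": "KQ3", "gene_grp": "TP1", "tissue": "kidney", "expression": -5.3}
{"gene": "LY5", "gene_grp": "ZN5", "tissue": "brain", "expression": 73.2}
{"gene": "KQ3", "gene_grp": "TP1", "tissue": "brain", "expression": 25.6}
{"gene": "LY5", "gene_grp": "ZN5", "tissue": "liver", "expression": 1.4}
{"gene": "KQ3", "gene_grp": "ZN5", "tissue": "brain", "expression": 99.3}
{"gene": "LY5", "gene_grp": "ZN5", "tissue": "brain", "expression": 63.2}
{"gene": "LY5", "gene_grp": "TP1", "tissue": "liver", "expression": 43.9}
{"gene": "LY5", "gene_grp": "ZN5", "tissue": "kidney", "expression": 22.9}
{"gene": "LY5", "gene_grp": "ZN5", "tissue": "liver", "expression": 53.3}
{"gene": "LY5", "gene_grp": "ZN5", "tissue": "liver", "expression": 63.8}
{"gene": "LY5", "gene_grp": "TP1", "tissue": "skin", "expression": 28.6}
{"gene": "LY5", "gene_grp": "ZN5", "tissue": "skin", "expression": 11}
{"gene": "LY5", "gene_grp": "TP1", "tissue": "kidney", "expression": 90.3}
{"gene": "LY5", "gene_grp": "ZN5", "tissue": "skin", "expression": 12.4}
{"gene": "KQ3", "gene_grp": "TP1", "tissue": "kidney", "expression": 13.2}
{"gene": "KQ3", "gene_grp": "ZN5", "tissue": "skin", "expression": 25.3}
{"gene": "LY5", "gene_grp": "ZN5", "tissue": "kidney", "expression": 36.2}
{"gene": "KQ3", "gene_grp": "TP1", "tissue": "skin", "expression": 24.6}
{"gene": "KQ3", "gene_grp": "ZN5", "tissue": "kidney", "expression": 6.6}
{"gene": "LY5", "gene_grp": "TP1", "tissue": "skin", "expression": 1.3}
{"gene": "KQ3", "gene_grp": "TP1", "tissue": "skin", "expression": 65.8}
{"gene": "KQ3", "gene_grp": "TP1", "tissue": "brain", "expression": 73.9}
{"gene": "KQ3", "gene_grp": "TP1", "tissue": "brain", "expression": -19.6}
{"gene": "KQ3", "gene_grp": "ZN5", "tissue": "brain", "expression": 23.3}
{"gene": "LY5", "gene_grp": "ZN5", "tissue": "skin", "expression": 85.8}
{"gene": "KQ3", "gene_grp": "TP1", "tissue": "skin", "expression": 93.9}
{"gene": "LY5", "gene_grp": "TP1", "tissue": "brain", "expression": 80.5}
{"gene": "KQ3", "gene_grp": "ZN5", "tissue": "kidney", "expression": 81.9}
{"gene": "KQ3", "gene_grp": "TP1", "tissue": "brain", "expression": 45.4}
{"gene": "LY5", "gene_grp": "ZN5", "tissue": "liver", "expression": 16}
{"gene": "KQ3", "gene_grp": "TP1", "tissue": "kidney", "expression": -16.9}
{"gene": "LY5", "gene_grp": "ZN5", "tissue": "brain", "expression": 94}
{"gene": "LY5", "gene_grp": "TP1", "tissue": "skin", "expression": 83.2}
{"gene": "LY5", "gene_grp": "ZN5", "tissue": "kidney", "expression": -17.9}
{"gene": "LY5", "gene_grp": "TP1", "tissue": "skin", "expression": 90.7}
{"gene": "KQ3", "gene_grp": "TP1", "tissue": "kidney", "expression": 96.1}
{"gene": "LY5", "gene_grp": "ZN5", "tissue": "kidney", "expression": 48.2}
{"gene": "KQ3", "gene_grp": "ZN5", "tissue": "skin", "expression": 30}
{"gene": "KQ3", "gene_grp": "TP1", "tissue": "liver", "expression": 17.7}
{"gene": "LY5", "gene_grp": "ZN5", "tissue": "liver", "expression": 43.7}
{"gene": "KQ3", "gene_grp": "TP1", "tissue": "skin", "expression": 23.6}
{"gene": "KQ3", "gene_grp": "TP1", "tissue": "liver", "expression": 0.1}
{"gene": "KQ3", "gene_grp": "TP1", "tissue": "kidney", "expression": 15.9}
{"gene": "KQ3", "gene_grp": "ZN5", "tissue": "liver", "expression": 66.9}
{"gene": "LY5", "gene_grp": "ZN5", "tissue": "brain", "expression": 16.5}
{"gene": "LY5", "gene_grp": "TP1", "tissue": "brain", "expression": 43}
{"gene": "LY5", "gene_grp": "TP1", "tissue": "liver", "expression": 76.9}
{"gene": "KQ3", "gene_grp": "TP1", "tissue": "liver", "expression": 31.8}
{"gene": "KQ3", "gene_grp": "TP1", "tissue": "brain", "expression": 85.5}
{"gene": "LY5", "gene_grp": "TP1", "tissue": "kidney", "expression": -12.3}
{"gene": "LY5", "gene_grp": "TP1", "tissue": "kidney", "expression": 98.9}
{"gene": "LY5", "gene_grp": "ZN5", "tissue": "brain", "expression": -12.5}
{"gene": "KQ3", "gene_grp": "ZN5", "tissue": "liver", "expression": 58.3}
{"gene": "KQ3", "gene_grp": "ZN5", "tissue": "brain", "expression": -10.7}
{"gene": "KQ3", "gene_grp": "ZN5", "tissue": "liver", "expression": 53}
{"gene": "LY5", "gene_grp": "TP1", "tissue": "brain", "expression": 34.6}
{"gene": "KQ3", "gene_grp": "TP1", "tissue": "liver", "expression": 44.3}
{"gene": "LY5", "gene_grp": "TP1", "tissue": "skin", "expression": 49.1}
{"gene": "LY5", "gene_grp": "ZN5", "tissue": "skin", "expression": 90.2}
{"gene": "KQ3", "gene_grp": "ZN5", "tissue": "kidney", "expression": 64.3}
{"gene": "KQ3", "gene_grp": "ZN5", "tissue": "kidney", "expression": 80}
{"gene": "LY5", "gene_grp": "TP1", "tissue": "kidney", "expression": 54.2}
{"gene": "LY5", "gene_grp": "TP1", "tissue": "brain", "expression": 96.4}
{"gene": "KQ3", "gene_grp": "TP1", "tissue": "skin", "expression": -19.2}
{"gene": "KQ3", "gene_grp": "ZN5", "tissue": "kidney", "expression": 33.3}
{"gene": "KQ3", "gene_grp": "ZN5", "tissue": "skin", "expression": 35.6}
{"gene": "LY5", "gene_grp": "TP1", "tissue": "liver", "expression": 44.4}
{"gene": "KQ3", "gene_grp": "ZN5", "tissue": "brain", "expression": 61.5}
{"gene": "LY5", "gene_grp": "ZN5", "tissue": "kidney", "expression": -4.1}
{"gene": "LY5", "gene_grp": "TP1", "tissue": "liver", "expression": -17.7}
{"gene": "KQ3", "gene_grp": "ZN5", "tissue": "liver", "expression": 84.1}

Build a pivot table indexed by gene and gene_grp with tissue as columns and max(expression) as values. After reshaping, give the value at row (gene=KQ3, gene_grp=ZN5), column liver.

Rows with gene=KQ3, gene_grp=ZN5 and tissue=liver: expression values are 42.2, 66.9, 58.3, 53, 84.1.
max(42.2, 66.9, 58.3, 53, 84.1) = 84.1.

84.1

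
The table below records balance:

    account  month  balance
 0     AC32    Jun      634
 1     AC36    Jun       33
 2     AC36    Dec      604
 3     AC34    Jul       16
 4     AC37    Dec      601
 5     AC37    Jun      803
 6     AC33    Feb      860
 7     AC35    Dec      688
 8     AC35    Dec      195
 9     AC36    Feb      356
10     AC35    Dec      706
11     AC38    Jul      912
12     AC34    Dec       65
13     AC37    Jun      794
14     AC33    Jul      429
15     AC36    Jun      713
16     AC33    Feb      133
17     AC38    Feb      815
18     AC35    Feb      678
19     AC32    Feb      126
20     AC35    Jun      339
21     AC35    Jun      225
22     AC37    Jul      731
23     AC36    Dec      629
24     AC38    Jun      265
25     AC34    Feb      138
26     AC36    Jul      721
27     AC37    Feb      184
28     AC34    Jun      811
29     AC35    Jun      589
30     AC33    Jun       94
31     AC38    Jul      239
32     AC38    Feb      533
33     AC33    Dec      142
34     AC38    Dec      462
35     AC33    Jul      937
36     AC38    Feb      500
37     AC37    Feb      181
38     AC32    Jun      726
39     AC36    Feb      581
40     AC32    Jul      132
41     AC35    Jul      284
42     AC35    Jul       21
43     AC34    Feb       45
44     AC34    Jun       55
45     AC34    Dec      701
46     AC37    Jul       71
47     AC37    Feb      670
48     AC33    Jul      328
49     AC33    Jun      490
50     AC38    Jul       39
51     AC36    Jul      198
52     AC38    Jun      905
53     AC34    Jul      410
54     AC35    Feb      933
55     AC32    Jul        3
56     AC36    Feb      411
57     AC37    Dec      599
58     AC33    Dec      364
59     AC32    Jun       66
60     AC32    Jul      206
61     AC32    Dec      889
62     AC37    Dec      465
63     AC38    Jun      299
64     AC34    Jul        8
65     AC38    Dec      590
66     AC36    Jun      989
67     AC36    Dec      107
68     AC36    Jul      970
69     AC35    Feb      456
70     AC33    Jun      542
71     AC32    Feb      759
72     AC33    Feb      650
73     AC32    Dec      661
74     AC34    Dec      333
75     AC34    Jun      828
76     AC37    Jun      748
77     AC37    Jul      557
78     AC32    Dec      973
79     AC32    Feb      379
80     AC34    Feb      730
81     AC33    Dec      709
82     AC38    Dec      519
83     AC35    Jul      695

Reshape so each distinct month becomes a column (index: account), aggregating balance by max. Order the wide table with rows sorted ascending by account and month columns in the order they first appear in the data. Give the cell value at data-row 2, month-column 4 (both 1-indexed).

860

With rows sorted ascending by account, row 2 is account=AC33. month columns in first-appearance order: Jun, Dec, Jul, Feb; column 4 is Feb.
Long rows with account=AC33, month=Feb: max(860, 133, 650) = 860.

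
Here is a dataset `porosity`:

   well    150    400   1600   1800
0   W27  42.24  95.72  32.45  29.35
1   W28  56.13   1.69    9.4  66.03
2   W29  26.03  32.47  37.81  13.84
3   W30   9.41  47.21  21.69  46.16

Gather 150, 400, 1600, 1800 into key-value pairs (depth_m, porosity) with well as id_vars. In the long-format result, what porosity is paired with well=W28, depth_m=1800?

66.03

Unpivoting turns each (well, wide-column) pair into one long row.
The wide cell at row W28, column 1800 holds 66.03, so the long row (W28, 1800) has porosity=66.03.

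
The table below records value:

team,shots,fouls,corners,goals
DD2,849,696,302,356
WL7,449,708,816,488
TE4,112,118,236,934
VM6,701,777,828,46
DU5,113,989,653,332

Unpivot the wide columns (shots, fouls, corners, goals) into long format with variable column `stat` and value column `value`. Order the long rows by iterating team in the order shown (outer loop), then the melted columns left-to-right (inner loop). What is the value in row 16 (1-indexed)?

20 rows total (5 × 4). Row 16: index ⌊(16-1)/4⌋ = 3 into team → VM6; (16-1) mod 4 = 3 into the melted columns → goals.
So row 16 is (VM6, goals, 46); value = 46.

46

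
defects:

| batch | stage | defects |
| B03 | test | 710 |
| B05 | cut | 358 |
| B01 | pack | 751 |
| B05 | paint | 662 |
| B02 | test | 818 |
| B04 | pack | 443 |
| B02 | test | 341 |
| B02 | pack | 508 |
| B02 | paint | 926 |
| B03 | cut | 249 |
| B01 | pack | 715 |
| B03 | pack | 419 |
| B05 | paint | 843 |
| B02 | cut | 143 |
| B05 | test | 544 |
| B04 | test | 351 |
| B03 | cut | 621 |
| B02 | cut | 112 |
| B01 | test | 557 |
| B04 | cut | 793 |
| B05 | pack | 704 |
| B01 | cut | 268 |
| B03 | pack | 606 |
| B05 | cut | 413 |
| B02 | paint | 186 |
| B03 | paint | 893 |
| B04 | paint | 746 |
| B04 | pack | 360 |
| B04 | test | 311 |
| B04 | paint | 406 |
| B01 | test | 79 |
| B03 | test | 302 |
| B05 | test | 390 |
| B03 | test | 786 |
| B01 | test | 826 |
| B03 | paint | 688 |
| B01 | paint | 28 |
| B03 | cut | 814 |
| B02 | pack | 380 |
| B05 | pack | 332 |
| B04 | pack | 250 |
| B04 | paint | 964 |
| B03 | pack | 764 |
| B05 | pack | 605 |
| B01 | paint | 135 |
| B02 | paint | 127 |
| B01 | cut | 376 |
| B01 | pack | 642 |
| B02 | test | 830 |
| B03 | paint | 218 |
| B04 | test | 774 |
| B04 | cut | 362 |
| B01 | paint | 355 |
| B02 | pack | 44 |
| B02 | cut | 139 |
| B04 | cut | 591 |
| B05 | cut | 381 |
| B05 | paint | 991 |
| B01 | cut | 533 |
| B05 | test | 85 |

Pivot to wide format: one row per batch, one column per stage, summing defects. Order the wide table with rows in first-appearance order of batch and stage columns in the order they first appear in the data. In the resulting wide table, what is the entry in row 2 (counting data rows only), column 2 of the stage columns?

With rows in first-appearance order of batch, row 2 is batch=B05. stage columns in first-appearance order: test, cut, pack, paint; column 2 is cut.
Long rows with batch=B05, stage=cut: 358 + 413 + 381 = 1152.

1152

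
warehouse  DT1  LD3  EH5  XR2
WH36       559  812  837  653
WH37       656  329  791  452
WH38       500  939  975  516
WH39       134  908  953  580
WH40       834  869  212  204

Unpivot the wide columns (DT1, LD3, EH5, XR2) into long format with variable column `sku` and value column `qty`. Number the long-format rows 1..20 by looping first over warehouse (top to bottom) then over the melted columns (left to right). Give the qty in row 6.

329

20 rows total (5 × 4). Row 6: index ⌊(6-1)/4⌋ = 1 into warehouse → WH37; (6-1) mod 4 = 1 into the melted columns → LD3.
So row 6 is (WH37, LD3, 329); qty = 329.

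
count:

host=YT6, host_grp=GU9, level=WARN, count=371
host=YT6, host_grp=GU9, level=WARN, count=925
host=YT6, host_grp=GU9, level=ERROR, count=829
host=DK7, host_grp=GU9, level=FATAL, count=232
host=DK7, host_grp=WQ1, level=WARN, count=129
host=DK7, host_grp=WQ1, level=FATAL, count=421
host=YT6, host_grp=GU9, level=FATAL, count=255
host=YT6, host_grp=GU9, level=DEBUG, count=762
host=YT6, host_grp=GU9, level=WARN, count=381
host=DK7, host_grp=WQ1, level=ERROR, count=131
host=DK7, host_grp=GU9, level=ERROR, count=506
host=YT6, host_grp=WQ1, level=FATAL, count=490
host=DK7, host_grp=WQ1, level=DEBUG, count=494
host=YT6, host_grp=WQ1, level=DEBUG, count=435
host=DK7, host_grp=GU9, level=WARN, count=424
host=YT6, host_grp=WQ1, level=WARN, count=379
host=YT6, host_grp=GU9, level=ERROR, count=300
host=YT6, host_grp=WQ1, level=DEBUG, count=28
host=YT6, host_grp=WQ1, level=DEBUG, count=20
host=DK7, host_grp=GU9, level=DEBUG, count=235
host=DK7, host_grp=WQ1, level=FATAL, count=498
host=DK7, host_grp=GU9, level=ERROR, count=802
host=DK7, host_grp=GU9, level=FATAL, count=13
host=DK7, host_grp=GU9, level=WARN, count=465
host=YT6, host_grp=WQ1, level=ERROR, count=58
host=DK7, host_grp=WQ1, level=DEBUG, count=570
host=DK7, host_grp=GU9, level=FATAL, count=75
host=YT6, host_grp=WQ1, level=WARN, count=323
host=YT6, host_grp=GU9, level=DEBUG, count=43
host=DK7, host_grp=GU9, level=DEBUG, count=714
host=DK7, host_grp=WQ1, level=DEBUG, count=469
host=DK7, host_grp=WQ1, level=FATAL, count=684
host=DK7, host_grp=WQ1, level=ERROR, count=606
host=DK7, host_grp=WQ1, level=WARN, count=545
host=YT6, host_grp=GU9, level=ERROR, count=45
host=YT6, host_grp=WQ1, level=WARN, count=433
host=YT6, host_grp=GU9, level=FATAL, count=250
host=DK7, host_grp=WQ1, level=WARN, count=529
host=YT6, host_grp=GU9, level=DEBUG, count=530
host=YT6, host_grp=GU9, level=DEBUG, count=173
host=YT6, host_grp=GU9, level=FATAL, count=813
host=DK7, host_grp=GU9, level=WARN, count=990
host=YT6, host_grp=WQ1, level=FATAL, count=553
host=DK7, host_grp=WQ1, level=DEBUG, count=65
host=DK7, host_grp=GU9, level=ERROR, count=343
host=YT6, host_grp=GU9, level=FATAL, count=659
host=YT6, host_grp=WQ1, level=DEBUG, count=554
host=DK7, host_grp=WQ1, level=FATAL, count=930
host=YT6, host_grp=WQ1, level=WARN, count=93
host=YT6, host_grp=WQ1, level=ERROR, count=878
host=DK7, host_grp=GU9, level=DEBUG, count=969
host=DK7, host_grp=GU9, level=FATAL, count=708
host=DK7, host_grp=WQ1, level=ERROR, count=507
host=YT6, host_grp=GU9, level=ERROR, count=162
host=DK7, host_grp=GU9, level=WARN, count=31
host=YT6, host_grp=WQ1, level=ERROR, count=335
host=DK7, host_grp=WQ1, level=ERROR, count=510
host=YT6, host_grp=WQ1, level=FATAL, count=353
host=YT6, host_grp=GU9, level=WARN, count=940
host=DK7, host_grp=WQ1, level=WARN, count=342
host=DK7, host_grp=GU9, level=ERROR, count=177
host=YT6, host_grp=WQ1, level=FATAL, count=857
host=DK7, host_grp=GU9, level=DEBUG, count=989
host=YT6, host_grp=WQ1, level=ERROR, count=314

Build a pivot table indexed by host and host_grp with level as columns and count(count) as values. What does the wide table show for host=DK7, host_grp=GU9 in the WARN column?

4

Rows with host=DK7, host_grp=GU9 and level=WARN: count values are 424, 465, 990, 31.
4 rows match — count = 4.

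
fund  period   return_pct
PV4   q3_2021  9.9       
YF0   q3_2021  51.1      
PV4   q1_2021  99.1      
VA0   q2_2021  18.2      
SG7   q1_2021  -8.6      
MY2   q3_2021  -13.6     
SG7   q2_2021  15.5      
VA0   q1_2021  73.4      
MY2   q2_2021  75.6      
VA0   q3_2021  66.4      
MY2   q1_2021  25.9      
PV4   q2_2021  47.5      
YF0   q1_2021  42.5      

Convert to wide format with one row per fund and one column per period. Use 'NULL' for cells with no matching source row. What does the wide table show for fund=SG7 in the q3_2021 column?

NULL

No long-format row has fund=SG7 and period=q3_2021, so the cell is NULL.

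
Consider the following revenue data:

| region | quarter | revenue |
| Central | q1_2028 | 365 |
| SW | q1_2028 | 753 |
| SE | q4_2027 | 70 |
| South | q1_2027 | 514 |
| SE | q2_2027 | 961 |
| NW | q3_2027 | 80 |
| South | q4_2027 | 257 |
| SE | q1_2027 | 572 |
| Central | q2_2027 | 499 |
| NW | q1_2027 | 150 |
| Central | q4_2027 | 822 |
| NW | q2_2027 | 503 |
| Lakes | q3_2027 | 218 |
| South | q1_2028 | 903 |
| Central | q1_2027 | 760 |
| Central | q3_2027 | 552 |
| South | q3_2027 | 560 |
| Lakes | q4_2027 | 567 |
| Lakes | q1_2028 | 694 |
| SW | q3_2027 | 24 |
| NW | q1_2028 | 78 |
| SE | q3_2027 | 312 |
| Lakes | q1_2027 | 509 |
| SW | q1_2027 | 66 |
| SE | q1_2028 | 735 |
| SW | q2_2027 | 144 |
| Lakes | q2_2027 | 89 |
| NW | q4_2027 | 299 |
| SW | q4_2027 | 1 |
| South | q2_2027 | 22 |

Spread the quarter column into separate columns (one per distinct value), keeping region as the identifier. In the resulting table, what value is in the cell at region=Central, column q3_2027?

Wide layout: rows indexed by region, columns are the 5 distinct quarter values (q1_2028, q4_2027, q1_2027, q2_2027, q3_2027).
Cell (region=Central, quarter=q3_2027) draws from the long row where region=Central and quarter=q3_2027, which has revenue=552.

552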